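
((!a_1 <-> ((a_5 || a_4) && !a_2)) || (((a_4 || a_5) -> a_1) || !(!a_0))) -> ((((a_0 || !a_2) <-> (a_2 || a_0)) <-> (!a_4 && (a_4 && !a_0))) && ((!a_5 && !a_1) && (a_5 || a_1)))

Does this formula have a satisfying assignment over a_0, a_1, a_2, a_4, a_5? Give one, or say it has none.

a_0: False; a_1: False; a_2: True; a_4: False; a_5: True

  ((!a_1 <-> ((a_5 || a_4) && !a_2)) || (((a_4 || a_5) -> a_1) || !(!a_0))) -> ((((a_0 || !a_2) <-> (a_2 || a_0)) <-> (!a_4 && (a_4 && !a_0))) && ((!a_5 && !a_1) && (a_5 || a_1))) = True
    (!a_1 <-> ((a_5 || a_4) && !a_2)) || (((a_4 || a_5) -> a_1) || !(!a_0)) = False
      !a_1 <-> ((a_5 || a_4) && !a_2) = False
        !a_1 = True
        (a_5 || a_4) && !a_2 = False
          a_5 || a_4 = True
          !a_2 = False
      ((a_4 || a_5) -> a_1) || !(!a_0) = False
        (a_4 || a_5) -> a_1 = False
          a_4 || a_5 = True
        !(!a_0) = False
          !a_0 = True
    (((a_0 || !a_2) <-> (a_2 || a_0)) <-> (!a_4 && (a_4 && !a_0))) && ((!a_5 && !a_1) && (a_5 || a_1)) = False
      ((a_0 || !a_2) <-> (a_2 || a_0)) <-> (!a_4 && (a_4 && !a_0)) = True
        (a_0 || !a_2) <-> (a_2 || a_0) = False
          a_0 || !a_2 = False
            !a_2 = False
          a_2 || a_0 = True
        !a_4 && (a_4 && !a_0) = False
          !a_4 = True
          a_4 && !a_0 = False
            !a_0 = True
      (!a_5 && !a_1) && (a_5 || a_1) = False
        !a_5 && !a_1 = False
          !a_5 = False
          !a_1 = True
        a_5 || a_1 = True
The formula evaluates to True.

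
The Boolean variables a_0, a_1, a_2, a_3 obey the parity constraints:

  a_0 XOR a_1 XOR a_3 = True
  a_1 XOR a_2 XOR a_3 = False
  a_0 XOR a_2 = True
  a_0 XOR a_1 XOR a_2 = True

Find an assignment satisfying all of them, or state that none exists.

a_0=F, a_1=F, a_2=T, a_3=T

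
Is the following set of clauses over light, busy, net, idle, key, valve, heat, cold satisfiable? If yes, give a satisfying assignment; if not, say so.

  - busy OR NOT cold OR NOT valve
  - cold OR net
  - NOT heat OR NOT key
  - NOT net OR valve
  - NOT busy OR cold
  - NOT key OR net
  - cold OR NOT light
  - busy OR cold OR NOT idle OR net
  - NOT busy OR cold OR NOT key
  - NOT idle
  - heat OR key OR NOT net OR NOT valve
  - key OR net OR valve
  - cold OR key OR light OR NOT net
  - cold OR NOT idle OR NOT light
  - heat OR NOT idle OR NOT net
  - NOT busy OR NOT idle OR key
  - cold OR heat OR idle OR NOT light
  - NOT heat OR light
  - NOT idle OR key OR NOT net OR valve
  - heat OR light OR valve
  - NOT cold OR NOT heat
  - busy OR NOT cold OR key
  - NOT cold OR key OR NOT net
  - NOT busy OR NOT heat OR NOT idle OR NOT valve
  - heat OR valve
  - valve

light=T, busy=T, net=T, idle=F, key=T, valve=T, heat=F, cold=T

Unit clause (NOT idle) forces idle = False.
Unit clause (valve) forces valve = True.
Set light = True.
  then (cold OR NOT light) forces cold = True.
  then (NOT cold OR NOT heat) forces heat = False.
  then (busy OR NOT cold OR NOT valve) forces busy = True.
Set net = True.
  then (heat OR key OR NOT net OR NOT valve) forces key = True.
All clauses satisfied.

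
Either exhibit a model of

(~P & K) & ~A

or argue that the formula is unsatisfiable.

A=F, K=T, P=F

  ~P & K = True
    ~P = True
  ~A = True
Both conjuncts True, so the formula holds.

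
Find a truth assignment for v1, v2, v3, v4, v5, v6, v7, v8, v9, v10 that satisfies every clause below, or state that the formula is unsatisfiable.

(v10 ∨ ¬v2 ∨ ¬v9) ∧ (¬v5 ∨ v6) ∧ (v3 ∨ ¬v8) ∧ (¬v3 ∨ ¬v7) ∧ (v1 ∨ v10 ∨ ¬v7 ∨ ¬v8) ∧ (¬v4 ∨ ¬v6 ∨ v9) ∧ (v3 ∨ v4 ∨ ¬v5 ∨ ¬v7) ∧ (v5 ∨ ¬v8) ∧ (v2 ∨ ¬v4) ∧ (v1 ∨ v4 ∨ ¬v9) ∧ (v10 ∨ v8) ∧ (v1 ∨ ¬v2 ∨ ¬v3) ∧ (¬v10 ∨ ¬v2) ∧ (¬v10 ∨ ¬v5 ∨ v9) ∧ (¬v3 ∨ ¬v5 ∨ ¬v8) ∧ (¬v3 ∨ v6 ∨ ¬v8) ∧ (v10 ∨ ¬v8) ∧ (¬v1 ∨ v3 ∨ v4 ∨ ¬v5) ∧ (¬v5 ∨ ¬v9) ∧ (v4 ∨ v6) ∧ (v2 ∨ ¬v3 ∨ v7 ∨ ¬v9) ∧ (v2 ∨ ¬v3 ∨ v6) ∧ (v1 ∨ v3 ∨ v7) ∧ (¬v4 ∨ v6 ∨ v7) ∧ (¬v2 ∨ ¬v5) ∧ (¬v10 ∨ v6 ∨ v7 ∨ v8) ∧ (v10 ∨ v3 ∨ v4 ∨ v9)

v1: True; v2: False; v3: False; v4: False; v5: False; v6: True; v7: True; v8: False; v9: False; v10: True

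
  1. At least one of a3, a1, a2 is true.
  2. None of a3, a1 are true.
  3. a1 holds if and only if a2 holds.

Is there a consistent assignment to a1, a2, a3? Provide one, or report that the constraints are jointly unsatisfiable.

Case a1 = True:
  Constraint (2) is violated (a1=T) — contradiction.
Case a1 = False:
  (2) forces a3 = False.
  (1) with a3=F, a1=F forces a2 = True.
  Constraint (3) is violated (a1=F, a2=T) — contradiction.
Both cases fail — unsatisfiable.

The formula is unsatisfiable.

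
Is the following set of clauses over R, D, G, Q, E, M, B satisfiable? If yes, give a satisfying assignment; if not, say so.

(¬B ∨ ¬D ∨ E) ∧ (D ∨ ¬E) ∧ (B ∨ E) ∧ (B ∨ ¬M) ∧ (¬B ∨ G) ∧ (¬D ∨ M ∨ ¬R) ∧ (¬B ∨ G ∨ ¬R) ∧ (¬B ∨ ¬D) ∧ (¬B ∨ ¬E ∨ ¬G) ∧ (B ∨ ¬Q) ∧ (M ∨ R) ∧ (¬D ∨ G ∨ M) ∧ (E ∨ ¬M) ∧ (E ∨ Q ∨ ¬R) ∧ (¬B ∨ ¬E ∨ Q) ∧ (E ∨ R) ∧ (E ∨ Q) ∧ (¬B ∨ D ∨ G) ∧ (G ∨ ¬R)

R: True, D: False, G: True, Q: True, E: False, M: False, B: True

Set R = True.
  then (G ∨ ¬R) forces G = True.
Try D = True:
  (¬D ∨ M ∨ ¬R) forces M = True.
  (B ∨ ¬M) forces B = True.
  clause (¬B ∨ ¬D) is falsified — backtrack.
So D = False.
  then (D ∨ ¬E) forces E = False.
  then (B ∨ E) forces B = True.
  then (E ∨ ¬M) forces M = False.
  then (E ∨ Q ∨ ¬R) forces Q = True.
All clauses satisfied.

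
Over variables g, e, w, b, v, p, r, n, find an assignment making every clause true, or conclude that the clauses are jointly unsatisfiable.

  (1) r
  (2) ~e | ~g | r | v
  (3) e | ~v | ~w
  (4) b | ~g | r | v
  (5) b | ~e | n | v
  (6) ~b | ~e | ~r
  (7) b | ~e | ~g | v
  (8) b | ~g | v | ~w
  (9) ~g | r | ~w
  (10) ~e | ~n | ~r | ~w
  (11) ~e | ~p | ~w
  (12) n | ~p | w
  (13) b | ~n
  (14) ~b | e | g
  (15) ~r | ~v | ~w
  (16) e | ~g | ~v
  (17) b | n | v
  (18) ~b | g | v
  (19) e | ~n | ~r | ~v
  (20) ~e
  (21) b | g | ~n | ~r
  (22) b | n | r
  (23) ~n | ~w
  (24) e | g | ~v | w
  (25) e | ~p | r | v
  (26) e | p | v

g=T, e=F, w=T, b=T, v=F, p=T, r=T, n=F

Unit clause (r) forces r = True.
Unit clause (~e) forces e = False.
Try g = False:
  (~b | e | g) forces b = False.
  (b | ~n) forces n = False.
  (b | n | v) forces v = True.
  (e | ~v | ~w) forces w = False.
  clause (e | g | ~v | w) is falsified — backtrack.
So g = True.
  then (e | ~g | ~v) forces v = False.
  then (e | p | v) forces p = True.
Set w = True.
  then (b | ~g | v | ~w) forces b = True.
  then (~n | ~w) forces n = False.
All clauses satisfied.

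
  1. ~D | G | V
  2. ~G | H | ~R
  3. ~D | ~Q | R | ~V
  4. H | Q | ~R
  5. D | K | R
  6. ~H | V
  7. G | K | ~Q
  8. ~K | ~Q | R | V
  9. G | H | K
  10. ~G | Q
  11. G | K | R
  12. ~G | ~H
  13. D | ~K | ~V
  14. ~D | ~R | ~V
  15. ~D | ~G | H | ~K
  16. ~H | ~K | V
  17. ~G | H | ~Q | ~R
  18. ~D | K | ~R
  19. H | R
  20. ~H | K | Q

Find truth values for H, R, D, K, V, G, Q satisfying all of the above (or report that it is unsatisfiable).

Set H = True.
  then (~H | V) forces V = True.
  then (~G | ~H) forces G = False.
Try R = True:
  (~D | ~R | ~V) forces D = False.
  (D | ~K | ~V) forces K = False.
  (G | K | ~Q) forces Q = False.
  clause (~H | K | Q) is falsified — backtrack.
So R = False.
  then (G | K | R) forces K = True.
  then (D | ~K | ~V) forces D = True.
  then (~D | ~Q | R | ~V) forces Q = False.
All clauses satisfied.

H = True, R = False, D = True, K = True, V = True, G = False, Q = False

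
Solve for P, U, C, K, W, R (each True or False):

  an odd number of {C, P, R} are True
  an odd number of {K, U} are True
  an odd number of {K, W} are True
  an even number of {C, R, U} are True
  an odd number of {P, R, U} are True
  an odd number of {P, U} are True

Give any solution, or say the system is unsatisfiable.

P: False, U: True, C: True, K: False, W: True, R: False

{C, P, R}: 1 true → odd ✓
{K, U}: 1 true → odd ✓
{K, W}: 1 true → odd ✓
{C, R, U}: 2 true → even ✓
{P, R, U}: 1 true → odd ✓
{P, U}: 1 true → odd ✓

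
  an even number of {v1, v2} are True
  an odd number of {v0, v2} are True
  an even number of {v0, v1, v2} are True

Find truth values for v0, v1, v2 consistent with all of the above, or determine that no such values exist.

v0 = False; v1 = True; v2 = True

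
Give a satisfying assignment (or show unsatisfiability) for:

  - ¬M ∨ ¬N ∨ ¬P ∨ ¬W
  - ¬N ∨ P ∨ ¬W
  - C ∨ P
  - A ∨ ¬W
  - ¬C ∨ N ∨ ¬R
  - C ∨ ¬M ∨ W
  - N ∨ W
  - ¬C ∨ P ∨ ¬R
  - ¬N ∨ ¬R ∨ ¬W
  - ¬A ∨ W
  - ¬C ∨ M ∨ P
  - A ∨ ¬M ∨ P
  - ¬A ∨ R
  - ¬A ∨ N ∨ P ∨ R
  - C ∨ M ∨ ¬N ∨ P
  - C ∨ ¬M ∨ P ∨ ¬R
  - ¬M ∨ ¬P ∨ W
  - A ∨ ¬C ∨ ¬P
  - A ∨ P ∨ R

C=F, R=T, P=T, N=T, M=F, A=F, W=F

Set C = False.
  then (C ∨ P) forces P = True.
Set R = True.
Set N = True.
  then (¬N ∨ ¬R ∨ ¬W) forces W = False.
  then (¬A ∨ W) forces A = False.
  then (¬M ∨ ¬P ∨ W) forces M = False.
All clauses satisfied.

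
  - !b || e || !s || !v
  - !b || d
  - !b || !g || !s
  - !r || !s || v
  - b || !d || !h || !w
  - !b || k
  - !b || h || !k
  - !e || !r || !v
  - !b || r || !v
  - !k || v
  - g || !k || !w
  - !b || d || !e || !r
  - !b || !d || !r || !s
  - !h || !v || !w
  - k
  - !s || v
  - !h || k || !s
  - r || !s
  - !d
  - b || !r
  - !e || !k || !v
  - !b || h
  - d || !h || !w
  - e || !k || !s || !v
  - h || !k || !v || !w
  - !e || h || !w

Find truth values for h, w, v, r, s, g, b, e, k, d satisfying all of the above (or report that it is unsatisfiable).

h: True, w: False, v: True, r: False, s: False, g: True, b: False, e: False, k: True, d: False

Unit clause (k) forces k = True.
Unit clause (!d) forces d = False.
In (!b || d) only !b is left, so b = False.
In (!k || v) only v is left, so v = True.
In (b || !r) only !r is left, so r = False.
In (!e || !k || !v) only !e is left, so e = False.
In (e || !k || !s || !v) only !s is left, so s = False.
Set h = True.
  then (!h || !v || !w) forces w = False.
Set g = True.
All clauses satisfied.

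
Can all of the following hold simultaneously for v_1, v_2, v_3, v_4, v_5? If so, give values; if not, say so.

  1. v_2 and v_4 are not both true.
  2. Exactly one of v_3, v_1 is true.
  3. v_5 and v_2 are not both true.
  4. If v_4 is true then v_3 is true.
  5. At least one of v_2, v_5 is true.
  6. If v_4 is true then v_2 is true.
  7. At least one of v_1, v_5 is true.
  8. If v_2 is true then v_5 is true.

v_1 = True; v_2 = False; v_3 = False; v_4 = False; v_5 = True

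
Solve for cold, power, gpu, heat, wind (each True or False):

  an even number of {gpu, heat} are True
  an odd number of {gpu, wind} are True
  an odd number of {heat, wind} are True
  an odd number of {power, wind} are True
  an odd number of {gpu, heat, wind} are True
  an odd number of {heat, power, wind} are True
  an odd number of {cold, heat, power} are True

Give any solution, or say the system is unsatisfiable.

cold: True, power: False, gpu: False, heat: False, wind: True

{gpu, heat}: 0 true → even ✓
{gpu, wind}: 1 true → odd ✓
{heat, wind}: 1 true → odd ✓
{power, wind}: 1 true → odd ✓
{gpu, heat, wind}: 1 true → odd ✓
{heat, power, wind}: 1 true → odd ✓
{cold, heat, power}: 1 true → odd ✓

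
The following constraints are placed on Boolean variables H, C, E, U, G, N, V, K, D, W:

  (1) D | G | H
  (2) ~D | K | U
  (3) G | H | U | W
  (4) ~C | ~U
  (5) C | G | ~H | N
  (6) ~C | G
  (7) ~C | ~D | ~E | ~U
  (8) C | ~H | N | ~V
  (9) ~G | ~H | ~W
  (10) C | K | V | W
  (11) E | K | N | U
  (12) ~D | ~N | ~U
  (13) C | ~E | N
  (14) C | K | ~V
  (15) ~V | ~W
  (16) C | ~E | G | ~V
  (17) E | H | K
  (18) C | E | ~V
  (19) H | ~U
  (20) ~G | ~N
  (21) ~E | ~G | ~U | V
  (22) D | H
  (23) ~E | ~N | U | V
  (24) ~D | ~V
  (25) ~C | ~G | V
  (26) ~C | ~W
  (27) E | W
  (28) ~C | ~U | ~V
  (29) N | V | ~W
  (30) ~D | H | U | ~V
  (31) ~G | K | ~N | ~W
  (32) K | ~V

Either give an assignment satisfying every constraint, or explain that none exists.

H=T, C=F, E=F, U=F, G=F, N=T, V=F, K=F, D=F, W=T

Set H = True.
Set C = False.
Set E = False.
  then (C | E | ~V) forces V = False.
  then (E | W) forces W = True.
  then (N | V | ~W) forces N = True.
  then (~G | ~H | ~W) forces G = False.
Set U = False.
Set K = False.
  then (~D | K | U) forces D = False.
All clauses satisfied.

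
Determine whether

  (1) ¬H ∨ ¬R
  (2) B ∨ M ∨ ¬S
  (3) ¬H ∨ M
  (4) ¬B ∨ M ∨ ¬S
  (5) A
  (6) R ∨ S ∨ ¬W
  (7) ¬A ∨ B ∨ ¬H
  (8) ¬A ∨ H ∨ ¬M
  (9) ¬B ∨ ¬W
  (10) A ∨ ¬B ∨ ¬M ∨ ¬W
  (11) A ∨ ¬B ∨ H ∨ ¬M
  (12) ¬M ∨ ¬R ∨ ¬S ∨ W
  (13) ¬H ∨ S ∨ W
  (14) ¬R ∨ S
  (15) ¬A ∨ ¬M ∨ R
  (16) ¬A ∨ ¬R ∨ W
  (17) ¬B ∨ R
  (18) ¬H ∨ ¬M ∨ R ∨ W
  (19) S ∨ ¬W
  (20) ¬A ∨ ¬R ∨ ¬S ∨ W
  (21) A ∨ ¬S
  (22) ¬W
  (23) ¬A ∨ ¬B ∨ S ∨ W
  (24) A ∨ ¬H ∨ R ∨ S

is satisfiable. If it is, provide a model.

Unit clause (A) forces A = True.
Unit clause (¬W) forces W = False.
In (¬A ∨ ¬R ∨ W) only ¬R is left, so R = False.
In (¬B ∨ R) only ¬B is left, so B = False.
In (¬A ∨ B ∨ ¬H) only ¬H is left, so H = False.
In (¬A ∨ H ∨ ¬M) only ¬M is left, so M = False.
In (B ∨ M ∨ ¬S) only ¬S is left, so S = False.
All clauses satisfied.

B=F, S=F, R=F, A=T, W=F, M=F, H=F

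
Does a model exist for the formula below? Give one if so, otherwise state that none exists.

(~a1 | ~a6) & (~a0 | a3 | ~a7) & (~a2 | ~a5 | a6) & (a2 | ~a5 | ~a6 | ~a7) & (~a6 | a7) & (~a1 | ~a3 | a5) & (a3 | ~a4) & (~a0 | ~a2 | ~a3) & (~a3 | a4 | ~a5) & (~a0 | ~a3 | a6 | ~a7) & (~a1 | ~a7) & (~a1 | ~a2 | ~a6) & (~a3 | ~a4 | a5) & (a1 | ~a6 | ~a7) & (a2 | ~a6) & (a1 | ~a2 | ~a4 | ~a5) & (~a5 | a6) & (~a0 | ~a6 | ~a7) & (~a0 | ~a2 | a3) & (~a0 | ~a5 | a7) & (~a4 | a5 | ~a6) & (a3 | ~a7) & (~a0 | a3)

a0: False, a1: False, a2: False, a3: False, a4: False, a5: False, a6: False, a7: False

Set a0 = False.
Set a1 = False.
Set a2 = False.
  then (a2 | ~a6) forces a6 = False.
  then (~a5 | a6) forces a5 = False.
Set a3 = False.
  then (a3 | ~a4) forces a4 = False.
  then (a3 | ~a7) forces a7 = False.
All clauses satisfied.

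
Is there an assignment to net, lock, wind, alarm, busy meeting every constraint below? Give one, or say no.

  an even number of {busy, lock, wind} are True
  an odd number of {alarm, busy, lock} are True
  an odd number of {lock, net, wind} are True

net = True, lock = True, wind = True, alarm = False, busy = False

{busy, lock, wind}: 2 true → even ✓
{alarm, busy, lock}: 1 true → odd ✓
{lock, net, wind}: 3 true → odd ✓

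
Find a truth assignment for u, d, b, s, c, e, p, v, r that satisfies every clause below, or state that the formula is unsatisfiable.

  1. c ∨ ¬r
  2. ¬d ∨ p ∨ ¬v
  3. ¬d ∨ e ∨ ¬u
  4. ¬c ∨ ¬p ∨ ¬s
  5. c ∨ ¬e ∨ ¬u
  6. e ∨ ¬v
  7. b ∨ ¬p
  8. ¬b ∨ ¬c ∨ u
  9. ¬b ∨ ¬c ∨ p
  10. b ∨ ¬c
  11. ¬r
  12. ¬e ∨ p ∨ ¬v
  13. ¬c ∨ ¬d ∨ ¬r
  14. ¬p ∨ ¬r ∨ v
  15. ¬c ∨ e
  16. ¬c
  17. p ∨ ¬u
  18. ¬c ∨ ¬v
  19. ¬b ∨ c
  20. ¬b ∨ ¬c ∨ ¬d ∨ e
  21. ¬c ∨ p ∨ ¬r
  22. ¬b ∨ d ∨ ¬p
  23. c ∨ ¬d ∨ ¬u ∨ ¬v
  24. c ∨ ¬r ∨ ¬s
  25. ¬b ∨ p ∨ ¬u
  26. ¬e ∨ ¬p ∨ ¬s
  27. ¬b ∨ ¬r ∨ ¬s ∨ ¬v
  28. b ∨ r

Case c = True:
  Clause (¬c) is falsified — contradiction.
Case c = False:
  (c ∨ ¬r) forces r = False.
  (¬b ∨ c) forces b = False.
  Clause (b ∨ r) is falsified — contradiction.
Both cases fail, so the formula is unsatisfiable.

Unsatisfiable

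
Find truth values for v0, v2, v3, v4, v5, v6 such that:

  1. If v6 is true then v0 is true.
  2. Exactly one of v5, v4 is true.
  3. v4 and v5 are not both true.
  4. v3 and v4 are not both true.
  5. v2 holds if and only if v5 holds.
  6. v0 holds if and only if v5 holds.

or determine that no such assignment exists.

v0 = True; v2 = True; v3 = False; v4 = False; v5 = True; v6 = True

  (1) v6=T ⇒ v0: T ✓
  (2) {v5, v4}: 1 true — exactly one ✓
  (3) v4=F, v5=T — not both ✓
  (4) v3=F, v4=F — not both ✓
  (5) v2=T, v5=T — same ✓
  (6) v0=T, v5=T — same ✓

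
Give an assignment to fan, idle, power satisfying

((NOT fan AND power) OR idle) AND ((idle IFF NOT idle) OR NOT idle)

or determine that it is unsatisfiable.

fan = False, idle = False, power = True

  (NOT fan AND power) OR idle = True
    NOT fan AND power = True
      NOT fan = True
  (idle IFF NOT idle) OR NOT idle = True
    idle IFF NOT idle = False
      NOT idle = True
    NOT idle = True
Both conjuncts True, so the formula holds.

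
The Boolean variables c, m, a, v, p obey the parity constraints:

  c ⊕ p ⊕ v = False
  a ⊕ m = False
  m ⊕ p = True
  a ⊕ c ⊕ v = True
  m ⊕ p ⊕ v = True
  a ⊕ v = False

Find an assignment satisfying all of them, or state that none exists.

c = True; m = False; a = False; v = False; p = True

c ⊕ p ⊕ v = T ⊕ T ⊕ F = False ✓
a ⊕ m = F ⊕ F = False ✓
m ⊕ p = F ⊕ T = True ✓
a ⊕ c ⊕ v = F ⊕ T ⊕ F = True ✓
m ⊕ p ⊕ v = F ⊕ T ⊕ F = True ✓
a ⊕ v = F ⊕ F = False ✓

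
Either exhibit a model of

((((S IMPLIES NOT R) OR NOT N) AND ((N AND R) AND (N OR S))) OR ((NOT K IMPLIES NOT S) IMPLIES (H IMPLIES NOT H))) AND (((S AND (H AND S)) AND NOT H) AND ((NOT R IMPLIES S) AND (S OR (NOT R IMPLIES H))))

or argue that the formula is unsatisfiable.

Case H = True: the conjunct NOT H is False.
Case H = False: the conjunct H is False.
Both cases fail — unsatisfiable.

UNSATISFIABLE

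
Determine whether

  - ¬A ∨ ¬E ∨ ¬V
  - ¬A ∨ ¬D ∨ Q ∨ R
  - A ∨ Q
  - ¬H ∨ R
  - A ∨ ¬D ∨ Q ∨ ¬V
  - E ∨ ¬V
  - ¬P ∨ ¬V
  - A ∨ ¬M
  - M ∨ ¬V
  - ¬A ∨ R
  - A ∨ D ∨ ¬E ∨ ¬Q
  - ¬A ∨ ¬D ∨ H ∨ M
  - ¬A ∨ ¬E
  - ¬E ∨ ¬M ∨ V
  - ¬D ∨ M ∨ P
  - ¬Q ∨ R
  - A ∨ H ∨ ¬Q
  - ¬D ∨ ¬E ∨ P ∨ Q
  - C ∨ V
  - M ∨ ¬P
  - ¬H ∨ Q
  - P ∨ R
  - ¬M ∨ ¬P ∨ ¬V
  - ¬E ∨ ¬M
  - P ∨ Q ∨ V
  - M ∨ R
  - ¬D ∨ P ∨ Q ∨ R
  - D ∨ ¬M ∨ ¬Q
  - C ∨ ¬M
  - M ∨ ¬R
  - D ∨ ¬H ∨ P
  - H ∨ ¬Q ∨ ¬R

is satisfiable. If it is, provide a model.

Set Q = False.
  then (A ∨ Q) forces A = True.
  then (¬A ∨ R) forces R = True.
  then (¬A ∨ ¬E) forces E = False.
  then (¬H ∨ Q) forces H = False.
  then (M ∨ ¬R) forces M = True.
  then (E ∨ ¬V) forces V = False.
  then (C ∨ V) forces C = True.
  then (P ∨ Q ∨ V) forces P = True.
Set D = False.
All clauses satisfied.

Q = False, P = True, H = False, D = False, A = True, V = False, E = False, C = True, R = True, M = True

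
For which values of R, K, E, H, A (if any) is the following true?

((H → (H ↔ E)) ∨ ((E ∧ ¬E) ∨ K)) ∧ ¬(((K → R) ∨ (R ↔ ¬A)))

R = False, K = True, E = False, H = True, A = False

  (H → (H ↔ E)) ∨ ((E ∧ ¬E) ∨ K) = True
    H → (H ↔ E) = False
      H ↔ E = False
    (E ∧ ¬E) ∨ K = True
      E ∧ ¬E = False
        ¬E = True
  ¬(((K → R) ∨ (R ↔ ¬A))) = True
    (K → R) ∨ (R ↔ ¬A) = False
      K → R = False
      R ↔ ¬A = False
        ¬A = True
Both conjuncts True, so the formula holds.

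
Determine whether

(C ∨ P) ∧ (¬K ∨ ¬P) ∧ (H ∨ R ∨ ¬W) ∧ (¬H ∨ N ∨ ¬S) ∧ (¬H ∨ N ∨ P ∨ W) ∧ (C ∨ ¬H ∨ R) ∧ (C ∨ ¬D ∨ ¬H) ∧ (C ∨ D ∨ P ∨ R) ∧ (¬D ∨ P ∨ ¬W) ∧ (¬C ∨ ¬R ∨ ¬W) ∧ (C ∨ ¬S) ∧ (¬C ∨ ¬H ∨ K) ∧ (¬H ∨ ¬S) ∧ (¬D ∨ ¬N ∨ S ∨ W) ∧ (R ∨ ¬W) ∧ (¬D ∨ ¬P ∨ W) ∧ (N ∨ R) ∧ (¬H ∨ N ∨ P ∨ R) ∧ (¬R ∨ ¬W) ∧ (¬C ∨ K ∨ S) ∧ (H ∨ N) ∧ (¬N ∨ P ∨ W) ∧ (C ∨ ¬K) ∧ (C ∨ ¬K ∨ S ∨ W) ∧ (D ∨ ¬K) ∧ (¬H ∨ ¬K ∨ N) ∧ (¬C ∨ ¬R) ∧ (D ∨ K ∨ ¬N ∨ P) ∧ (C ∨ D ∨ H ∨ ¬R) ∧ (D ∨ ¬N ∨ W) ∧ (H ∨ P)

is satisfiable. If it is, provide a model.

Try P = False:
  (C ∨ P) forces C = True.
  (¬C ∨ ¬R) forces R = False.
  (R ∨ ¬W) forces W = False.
  (N ∨ R) forces N = True.
  clause (¬N ∨ P ∨ W) is falsified — backtrack.
So P = True.
  then (¬K ∨ ¬P) forces K = False.
Try D = True:
  (¬D ∨ ¬P ∨ W) forces W = True.
  (R ∨ ¬W) forces R = True.
  clause (¬R ∨ ¬W) is falsified — backtrack.
So D = False.
Set N = False.
  then (N ∨ R) forces R = True.
  then (¬R ∨ ¬W) forces W = False.
  then (H ∨ N) forces H = True.
  then (¬C ∨ ¬R) forces C = False.
  then (¬H ∨ N ∨ ¬S) forces S = False.
All clauses satisfied.

P = True; K = False; D = False; N = False; S = False; W = False; H = True; C = False; R = True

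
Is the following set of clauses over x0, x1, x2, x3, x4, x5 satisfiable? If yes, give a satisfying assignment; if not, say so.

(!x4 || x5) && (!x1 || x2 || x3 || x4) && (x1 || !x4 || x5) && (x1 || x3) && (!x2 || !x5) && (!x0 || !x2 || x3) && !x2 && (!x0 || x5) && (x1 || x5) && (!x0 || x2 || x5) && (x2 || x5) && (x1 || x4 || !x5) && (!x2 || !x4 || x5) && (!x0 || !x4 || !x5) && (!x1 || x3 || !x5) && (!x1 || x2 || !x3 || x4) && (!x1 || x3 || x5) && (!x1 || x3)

x0=F; x1=F; x2=F; x3=T; x4=T; x5=T

Unit clause (!x2) forces x2 = False.
In (x2 || x5) only x5 is left, so x5 = True.
Set x0 = False.
Set x1 = False.
  then (x1 || x3) forces x3 = True.
  then (x1 || x4 || !x5) forces x4 = True.
All clauses satisfied.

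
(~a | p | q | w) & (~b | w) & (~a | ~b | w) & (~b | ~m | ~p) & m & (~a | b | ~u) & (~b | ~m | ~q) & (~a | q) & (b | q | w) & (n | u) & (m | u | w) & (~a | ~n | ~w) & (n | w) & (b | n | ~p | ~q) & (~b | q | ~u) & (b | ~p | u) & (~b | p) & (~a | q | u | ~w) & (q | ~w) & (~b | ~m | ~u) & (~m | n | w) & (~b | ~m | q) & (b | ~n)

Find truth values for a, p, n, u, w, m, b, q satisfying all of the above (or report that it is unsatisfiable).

a = False, p = False, n = False, u = True, w = True, m = True, b = False, q = True

Unit clause (m) forces m = True.
Set a = False.
Set p = False.
  then (~b | p) forces b = False.
  then (b | ~n) forces n = False.
  then (n | u) forces u = True.
  then (n | w) forces w = True.
  then (q | ~w) forces q = True.
All clauses satisfied.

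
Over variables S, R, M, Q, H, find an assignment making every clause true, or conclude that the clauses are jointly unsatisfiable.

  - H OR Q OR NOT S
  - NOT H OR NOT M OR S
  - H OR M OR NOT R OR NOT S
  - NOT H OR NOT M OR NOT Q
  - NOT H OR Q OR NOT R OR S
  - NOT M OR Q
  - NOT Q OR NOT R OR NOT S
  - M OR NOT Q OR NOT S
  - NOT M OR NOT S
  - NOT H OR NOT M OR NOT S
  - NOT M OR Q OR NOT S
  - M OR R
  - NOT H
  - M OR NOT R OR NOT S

Unit clause (NOT H) forces H = False.
Set S = False.
Set R = True.
Set M = False.
Set Q = True.
All clauses satisfied.

S=F, R=T, M=F, Q=T, H=F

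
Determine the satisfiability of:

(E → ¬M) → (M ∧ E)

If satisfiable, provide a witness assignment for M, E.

M: True, E: True

  (E → ¬M) → (M ∧ E) = True
    E → ¬M = False
      ¬M = False
    M ∧ E = True
The formula evaluates to True.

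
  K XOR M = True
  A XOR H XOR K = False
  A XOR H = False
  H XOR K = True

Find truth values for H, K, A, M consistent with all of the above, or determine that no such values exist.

H=T; K=F; A=T; M=T

K XOR M = F XOR T = True ✓
A XOR H XOR K = T XOR T XOR F = False ✓
A XOR H = T XOR T = False ✓
H XOR K = T XOR F = True ✓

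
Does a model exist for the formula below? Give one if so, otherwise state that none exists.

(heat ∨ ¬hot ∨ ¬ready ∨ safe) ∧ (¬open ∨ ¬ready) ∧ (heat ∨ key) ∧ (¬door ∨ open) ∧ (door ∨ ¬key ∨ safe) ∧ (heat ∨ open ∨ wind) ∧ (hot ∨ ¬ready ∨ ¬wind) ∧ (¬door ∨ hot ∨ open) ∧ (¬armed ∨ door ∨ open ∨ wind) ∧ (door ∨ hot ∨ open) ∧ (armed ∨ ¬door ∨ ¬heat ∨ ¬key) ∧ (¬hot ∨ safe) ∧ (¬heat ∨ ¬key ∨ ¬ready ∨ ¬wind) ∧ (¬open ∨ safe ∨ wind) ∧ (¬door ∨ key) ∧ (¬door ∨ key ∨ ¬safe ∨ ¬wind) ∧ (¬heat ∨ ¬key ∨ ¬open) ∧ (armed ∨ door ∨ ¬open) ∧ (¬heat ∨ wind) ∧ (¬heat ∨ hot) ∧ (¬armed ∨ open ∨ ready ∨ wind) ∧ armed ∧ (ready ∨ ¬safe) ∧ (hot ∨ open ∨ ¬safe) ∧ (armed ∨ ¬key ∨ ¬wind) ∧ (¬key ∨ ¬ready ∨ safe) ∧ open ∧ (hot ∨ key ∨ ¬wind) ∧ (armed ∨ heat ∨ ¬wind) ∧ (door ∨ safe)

wind = True, door = True, open = True, hot = False, armed = True, ready = False, safe = False, heat = False, key = True

Unit clause (armed) forces armed = True.
Unit clause (open) forces open = True.
In (¬open ∨ ¬ready) only ¬ready is left, so ready = False.
In (ready ∨ ¬safe) only ¬safe is left, so safe = False.
In (door ∨ safe) only door is left, so door = True.
In (¬hot ∨ safe) only ¬hot is left, so hot = False.
In (¬open ∨ safe ∨ wind) only wind is left, so wind = True.
In (¬door ∨ key) only key is left, so key = True.
In (¬heat ∨ ¬key ∨ ¬open) only ¬heat is left, so heat = False.
All clauses satisfied.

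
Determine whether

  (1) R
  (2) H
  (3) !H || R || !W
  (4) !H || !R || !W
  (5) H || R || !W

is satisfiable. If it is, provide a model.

Unit clause (R) forces R = True.
Unit clause (H) forces H = True.
In (!H || !R || !W) only !W is left, so W = False.
All clauses satisfied.

W: False, H: True, R: True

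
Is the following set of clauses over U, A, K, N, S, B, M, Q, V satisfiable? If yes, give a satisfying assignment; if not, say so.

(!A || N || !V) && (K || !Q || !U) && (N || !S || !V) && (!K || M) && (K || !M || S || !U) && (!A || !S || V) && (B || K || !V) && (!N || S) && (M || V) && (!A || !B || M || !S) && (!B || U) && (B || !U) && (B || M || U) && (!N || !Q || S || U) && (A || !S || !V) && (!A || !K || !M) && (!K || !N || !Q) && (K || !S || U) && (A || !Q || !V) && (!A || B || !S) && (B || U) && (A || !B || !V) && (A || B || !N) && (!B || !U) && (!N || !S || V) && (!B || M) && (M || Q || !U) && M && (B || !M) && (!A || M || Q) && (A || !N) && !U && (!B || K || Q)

UNSATISFIABLE

Case U = True:
  Clause (!U) is falsified — contradiction.
Case U = False:
  (!B || U) forces B = False.
  Clause (B || U) is falsified — contradiction.
Both cases fail, so the formula is unsatisfiable.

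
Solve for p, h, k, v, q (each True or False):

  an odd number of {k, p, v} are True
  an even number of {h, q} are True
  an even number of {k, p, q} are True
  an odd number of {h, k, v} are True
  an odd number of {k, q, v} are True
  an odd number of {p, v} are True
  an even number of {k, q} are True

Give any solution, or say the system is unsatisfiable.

p = False, h = False, k = False, v = True, q = False

{k, p, v}: 1 true → odd ✓
{h, q}: 0 true → even ✓
{k, p, q}: 0 true → even ✓
{h, k, v}: 1 true → odd ✓
{k, q, v}: 1 true → odd ✓
{p, v}: 1 true → odd ✓
{k, q}: 0 true → even ✓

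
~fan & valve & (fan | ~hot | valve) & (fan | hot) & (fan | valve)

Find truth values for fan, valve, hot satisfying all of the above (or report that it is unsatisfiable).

fan: False, valve: True, hot: True

Unit clause (~fan) forces fan = False.
Unit clause (valve) forces valve = True.
In (fan | hot) only hot is left, so hot = True.
Check each clause:
  (~fan): ~fan holds.
  (valve): valve holds.
  (fan | ~hot | valve): valve holds.
  (fan | hot): hot holds.
  (fan | valve): valve holds.
All clauses satisfied.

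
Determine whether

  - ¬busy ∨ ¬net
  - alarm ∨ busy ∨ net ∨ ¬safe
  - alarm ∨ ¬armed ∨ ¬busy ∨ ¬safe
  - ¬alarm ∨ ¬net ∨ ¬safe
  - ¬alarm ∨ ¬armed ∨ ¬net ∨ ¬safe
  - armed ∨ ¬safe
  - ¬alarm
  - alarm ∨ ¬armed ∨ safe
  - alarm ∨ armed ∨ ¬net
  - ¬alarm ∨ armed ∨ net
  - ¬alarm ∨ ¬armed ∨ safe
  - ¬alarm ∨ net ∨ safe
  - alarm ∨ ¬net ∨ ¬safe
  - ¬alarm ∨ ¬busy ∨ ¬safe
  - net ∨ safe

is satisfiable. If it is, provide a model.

The formula is unsatisfiable.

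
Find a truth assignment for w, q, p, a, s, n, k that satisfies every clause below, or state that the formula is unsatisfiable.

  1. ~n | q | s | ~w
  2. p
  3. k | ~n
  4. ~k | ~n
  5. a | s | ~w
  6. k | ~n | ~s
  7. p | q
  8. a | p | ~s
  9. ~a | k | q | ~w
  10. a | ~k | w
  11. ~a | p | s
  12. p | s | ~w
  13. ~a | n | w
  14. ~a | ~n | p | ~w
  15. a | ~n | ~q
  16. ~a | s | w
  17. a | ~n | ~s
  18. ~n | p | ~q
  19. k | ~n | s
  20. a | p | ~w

Unit clause (p) forces p = True.
Set w = True.
Set q = False.
Set a = True.
  then (~a | k | q | ~w) forces k = True.
  then (~k | ~n) forces n = False.
Set s = False.
All clauses satisfied.

w = True, q = False, p = True, a = True, s = False, n = False, k = True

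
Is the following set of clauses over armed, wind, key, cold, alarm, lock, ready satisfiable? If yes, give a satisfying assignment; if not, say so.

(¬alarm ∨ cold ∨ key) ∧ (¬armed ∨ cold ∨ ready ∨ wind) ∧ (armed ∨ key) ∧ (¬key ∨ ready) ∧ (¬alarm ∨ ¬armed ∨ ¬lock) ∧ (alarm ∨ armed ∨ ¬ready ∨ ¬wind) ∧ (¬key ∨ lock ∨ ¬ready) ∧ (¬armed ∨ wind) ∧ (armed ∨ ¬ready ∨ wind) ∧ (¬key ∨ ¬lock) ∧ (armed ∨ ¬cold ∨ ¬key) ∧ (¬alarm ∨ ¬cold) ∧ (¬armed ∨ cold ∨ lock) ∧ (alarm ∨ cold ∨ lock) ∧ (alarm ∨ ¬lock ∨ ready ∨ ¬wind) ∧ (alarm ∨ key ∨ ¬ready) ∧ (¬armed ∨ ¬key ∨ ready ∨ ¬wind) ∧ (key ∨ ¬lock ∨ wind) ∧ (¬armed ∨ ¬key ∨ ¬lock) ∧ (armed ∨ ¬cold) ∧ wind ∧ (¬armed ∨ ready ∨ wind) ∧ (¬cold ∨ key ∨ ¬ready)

armed = True, wind = True, key = False, cold = True, alarm = False, lock = False, ready = False

Unit clause (wind) forces wind = True.
Try armed = False:
  (armed ∨ key) forces key = True.
  (¬key ∨ ready) forces ready = True.
  (alarm ∨ armed ∨ ¬ready ∨ ¬wind) forces alarm = True.
  (¬key ∨ lock ∨ ¬ready) forces lock = True.
  clause (¬key ∨ ¬lock) is falsified — backtrack.
So armed = True.
Set key = False.
Try cold = False:
  (¬alarm ∨ cold ∨ key) forces alarm = False.
  (¬armed ∨ cold ∨ lock) forces lock = True.
  (alarm ∨ ¬lock ∨ ready ∨ ¬wind) forces ready = True.
  clause (alarm ∨ key ∨ ¬ready) is falsified — backtrack.
So cold = True.
  then (¬alarm ∨ ¬cold) forces alarm = False.
  then (alarm ∨ key ∨ ¬ready) forces ready = False.
  then (alarm ∨ ¬lock ∨ ready ∨ ¬wind) forces lock = False.
All clauses satisfied.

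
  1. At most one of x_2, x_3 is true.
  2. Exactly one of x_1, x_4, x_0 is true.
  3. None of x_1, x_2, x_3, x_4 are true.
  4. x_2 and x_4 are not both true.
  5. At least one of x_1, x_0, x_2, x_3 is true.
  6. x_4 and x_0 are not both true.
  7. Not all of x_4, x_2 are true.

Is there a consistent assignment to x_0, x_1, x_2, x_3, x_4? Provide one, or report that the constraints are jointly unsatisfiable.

x_0: True; x_1: False; x_2: False; x_3: False; x_4: False

  (1) {x_2, x_3}: 0 true — at most one ✓
  (2) {x_1, x_4, x_0}: 1 true — exactly one ✓
  (3) {x_1, x_2, x_3, x_4}: 0 true — none ✓
  (4) x_2=F, x_4=F — not both ✓
  (5) {x_1, x_0, x_2, x_3}: 1 true — at least one ✓
  (6) x_4=F, x_0=T — not both ✓
  (7) {x_4, x_2}: 0/2 true — not all ✓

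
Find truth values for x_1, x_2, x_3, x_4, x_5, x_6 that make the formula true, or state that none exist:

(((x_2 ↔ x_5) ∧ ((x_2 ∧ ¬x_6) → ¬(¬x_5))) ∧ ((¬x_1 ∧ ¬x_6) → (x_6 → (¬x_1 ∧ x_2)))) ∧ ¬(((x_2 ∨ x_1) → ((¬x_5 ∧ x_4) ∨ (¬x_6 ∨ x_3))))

x_1: False; x_2: True; x_3: False; x_4: False; x_5: True; x_6: True

  ((x_2 ↔ x_5) ∧ ((x_2 ∧ ¬x_6) → ¬(¬x_5))) ∧ ((¬x_1 ∧ ¬x_6) → (x_6 → (¬x_1 ∧ x_2))) = True
    (x_2 ↔ x_5) ∧ ((x_2 ∧ ¬x_6) → ¬(¬x_5)) = True
      x_2 ↔ x_5 = True
      (x_2 ∧ ¬x_6) → ¬(¬x_5) = True
        x_2 ∧ ¬x_6 = False
          ¬x_6 = False
        ¬(¬x_5) = True
          ¬x_5 = False
    (¬x_1 ∧ ¬x_6) → (x_6 → (¬x_1 ∧ x_2)) = True
      ¬x_1 ∧ ¬x_6 = False
        ¬x_1 = True
        ¬x_6 = False
      x_6 → (¬x_1 ∧ x_2) = True
        ¬x_1 ∧ x_2 = True
          ¬x_1 = True
  ¬(((x_2 ∨ x_1) → ((¬x_5 ∧ x_4) ∨ (¬x_6 ∨ x_3)))) = True
    (x_2 ∨ x_1) → ((¬x_5 ∧ x_4) ∨ (¬x_6 ∨ x_3)) = False
      x_2 ∨ x_1 = True
      (¬x_5 ∧ x_4) ∨ (¬x_6 ∨ x_3) = False
        ¬x_5 ∧ x_4 = False
          ¬x_5 = False
        ¬x_6 ∨ x_3 = False
          ¬x_6 = False
Both conjuncts True, so the formula holds.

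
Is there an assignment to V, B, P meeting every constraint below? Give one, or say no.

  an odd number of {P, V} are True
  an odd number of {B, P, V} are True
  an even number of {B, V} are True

V = False; B = False; P = True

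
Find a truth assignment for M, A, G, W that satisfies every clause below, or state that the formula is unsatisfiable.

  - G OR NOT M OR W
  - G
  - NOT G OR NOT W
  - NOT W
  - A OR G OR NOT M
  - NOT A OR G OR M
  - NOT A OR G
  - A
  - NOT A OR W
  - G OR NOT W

Unsatisfiable — no assignment works.

Case A = True:
  (G) forces G = True.
  (NOT G OR NOT W) forces W = False.
  Clause (NOT A OR W) is falsified — contradiction.
Case A = False:
  Clause (A) is falsified — contradiction.
Both cases fail, so the formula is unsatisfiable.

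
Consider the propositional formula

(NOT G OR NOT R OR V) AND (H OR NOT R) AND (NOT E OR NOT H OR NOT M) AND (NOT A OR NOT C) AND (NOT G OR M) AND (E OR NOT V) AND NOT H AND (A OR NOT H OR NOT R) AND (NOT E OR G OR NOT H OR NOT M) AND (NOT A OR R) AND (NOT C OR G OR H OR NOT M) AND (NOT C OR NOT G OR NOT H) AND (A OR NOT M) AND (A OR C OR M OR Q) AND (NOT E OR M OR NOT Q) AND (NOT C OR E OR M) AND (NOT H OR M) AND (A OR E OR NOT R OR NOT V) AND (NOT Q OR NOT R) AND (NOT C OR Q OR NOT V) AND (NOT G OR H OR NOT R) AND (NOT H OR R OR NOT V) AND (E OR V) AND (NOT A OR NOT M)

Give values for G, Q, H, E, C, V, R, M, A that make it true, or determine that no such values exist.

Unit clause (NOT H) forces H = False.
In (H OR NOT R) only NOT R is left, so R = False.
In (NOT A OR R) only NOT A is left, so A = False.
In (A OR NOT M) only NOT M is left, so M = False.
In (NOT G OR M) only NOT G is left, so G = False.
Try Q = True:
  (NOT E OR M OR NOT Q) forces E = False.
  (E OR NOT V) forces V = False.
  clause (E OR V) is falsified — backtrack.
So Q = False.
  then (A OR C OR M OR Q) forces C = True.
  then (NOT C OR E OR M) forces E = True.
  then (NOT C OR Q OR NOT V) forces V = False.
All clauses satisfied.

G=F; Q=F; H=F; E=T; C=T; V=F; R=F; M=F; A=F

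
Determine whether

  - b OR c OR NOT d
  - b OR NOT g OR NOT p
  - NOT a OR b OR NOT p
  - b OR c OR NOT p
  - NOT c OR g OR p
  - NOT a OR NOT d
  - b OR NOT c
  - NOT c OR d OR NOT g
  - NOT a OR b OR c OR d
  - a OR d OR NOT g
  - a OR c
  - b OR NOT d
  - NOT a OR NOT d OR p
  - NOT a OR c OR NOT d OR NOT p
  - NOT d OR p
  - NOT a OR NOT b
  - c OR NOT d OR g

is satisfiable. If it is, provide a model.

Set p = True.
Try a = True:
  (NOT a OR b OR NOT p) forces b = True.
  clause (NOT a OR NOT b) is falsified — backtrack.
So a = False.
  then (a OR c) forces c = True.
  then (b OR NOT c) forces b = True.
Set g = True.
  then (NOT c OR d OR NOT g) forces d = True.
All clauses satisfied.

p = True; a = False; c = True; b = True; g = True; d = True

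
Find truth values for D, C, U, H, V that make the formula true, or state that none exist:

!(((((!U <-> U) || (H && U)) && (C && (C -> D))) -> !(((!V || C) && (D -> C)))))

D = True, C = True, U = True, H = True, V = True

  !(((((!U <-> U) || (H && U)) && (C && (C -> D))) -> !(((!V || C) && (D -> C))))) = True
    (((!U <-> U) || (H && U)) && (C && (C -> D))) -> !(((!V || C) && (D -> C))) = False
      ((!U <-> U) || (H && U)) && (C && (C -> D)) = True
        (!U <-> U) || (H && U) = True
          !U <-> U = False
            !U = False
          H && U = True
        C && (C -> D) = True
          C -> D = True
      !(((!V || C) && (D -> C))) = False
        (!V || C) && (D -> C) = True
          !V || C = True
            !V = False
          D -> C = True
The formula evaluates to True.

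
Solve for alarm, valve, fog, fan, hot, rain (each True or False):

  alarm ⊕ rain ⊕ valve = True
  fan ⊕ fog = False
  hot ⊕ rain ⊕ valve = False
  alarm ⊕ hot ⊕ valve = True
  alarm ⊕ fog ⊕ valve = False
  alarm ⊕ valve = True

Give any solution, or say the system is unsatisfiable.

alarm = True, valve = False, fog = True, fan = True, hot = False, rain = False

alarm ⊕ rain ⊕ valve = T ⊕ F ⊕ F = True ✓
fan ⊕ fog = T ⊕ T = False ✓
hot ⊕ rain ⊕ valve = F ⊕ F ⊕ F = False ✓
alarm ⊕ hot ⊕ valve = T ⊕ F ⊕ F = True ✓
alarm ⊕ fog ⊕ valve = T ⊕ T ⊕ F = False ✓
alarm ⊕ valve = T ⊕ F = True ✓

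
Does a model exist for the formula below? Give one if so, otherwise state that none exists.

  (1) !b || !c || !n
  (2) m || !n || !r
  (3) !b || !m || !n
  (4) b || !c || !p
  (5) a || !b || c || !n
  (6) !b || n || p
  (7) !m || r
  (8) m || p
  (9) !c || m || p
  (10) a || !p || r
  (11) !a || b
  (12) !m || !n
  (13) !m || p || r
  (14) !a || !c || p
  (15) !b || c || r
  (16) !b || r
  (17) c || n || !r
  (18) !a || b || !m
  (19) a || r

r = True, p = True, m = False, a = False, c = True, b = True, n = False

Try r = False:
  (!m || r) forces m = False.
  (m || p) forces p = True.
  (a || !p || r) forces a = True.
  (!a || b) forces b = True.
  clause (!b || r) is falsified — backtrack.
So r = True.
Set p = True.
Set m = False.
  then (m || !n || !r) forces n = False.
  then (c || n || !r) forces c = True.
  then (b || !c || !p) forces b = True.
Set a = False.
All clauses satisfied.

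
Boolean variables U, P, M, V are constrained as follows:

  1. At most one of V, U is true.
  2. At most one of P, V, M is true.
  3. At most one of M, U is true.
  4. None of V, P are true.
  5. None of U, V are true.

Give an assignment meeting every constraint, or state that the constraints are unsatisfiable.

U: False, P: False, M: False, V: False

  (1) {V, U}: 0 true — at most one ✓
  (2) {P, V, M}: 0 true — at most one ✓
  (3) {M, U}: 0 true — at most one ✓
  (4) {V, P}: 0 true — none ✓
  (5) {U, V}: 0 true — none ✓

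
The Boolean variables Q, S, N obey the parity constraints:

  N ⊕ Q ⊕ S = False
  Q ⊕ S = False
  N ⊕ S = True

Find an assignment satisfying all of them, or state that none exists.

Q = True; S = True; N = False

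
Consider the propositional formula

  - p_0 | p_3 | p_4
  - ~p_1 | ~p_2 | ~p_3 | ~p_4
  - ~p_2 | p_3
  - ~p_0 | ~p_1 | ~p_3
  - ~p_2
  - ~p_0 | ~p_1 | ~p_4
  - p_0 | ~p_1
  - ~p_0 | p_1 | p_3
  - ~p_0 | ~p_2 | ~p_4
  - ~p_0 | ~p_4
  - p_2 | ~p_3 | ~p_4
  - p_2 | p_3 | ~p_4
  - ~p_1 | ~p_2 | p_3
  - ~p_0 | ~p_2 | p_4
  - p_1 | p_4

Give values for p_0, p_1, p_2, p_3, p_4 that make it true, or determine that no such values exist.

Unit clause (~p_2) forces p_2 = False.
Try p_0 = False:
  (p_0 | ~p_1) forces p_1 = False.
  (p_1 | p_4) forces p_4 = True.
  (p_2 | ~p_3 | ~p_4) forces p_3 = False.
  clause (p_2 | p_3 | ~p_4) is falsified — backtrack.
So p_0 = True.
  then (~p_0 | ~p_4) forces p_4 = False.
  then (p_1 | p_4) forces p_1 = True.
  then (~p_0 | ~p_1 | ~p_3) forces p_3 = False.
All clauses satisfied.

p_0 = True, p_1 = True, p_2 = False, p_3 = False, p_4 = False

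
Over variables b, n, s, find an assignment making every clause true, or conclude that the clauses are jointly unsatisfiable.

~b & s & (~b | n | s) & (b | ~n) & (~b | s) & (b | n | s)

Unit clause (~b) forces b = False.
Unit clause (s) forces s = True.
In (b | ~n) only ~n is left, so n = False.
Check each clause:
  (~b): ~b holds.
  (s): s holds.
  (~b | n | s): ~b holds.
  (b | ~n): ~n holds.
  (~b | s): ~b holds.
  (b | n | s): s holds.
All clauses satisfied.

b=F; n=F; s=T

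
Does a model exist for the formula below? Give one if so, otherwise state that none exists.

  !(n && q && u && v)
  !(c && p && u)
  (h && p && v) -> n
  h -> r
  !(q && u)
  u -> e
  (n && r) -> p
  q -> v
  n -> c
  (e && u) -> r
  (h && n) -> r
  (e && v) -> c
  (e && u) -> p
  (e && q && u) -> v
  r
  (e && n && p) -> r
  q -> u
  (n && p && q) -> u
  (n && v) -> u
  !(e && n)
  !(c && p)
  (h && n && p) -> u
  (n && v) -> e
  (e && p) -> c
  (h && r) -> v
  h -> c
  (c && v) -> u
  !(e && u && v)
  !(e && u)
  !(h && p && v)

Unit clause (r) forces r = True.
Set h = False.
Set e = True.
  then (!e || !n) forces n = False.
  then (!e || !u) forces u = False.
  then (!q || u) forces q = False.
Set p = False.
Set v = False.
Set c = True.
All clauses satisfied.

r=T, h=F, e=T, p=F, v=F, n=F, u=F, c=T, q=F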